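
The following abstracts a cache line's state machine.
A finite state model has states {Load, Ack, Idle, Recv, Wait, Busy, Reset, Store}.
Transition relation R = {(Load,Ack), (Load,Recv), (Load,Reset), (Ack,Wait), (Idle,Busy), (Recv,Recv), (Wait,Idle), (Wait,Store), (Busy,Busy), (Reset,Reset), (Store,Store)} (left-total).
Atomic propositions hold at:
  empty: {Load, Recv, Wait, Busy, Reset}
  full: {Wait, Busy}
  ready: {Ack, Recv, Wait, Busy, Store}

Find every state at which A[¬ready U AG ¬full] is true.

Sat(¬ready) = {Load, Idle, Reset}
Sat(¬full) = {Load, Ack, Idle, Recv, Reset, Store}
AG ¬full: greatest fixpoint, start Z0 = {Load, Ack, Idle, Recv, Reset, Store}, keep only states in Sat with every successor in Z. Z1 = {Load, Recv, Reset, Store}; Z2 = {Recv, Reset, Store}; fixed.
Sat(AG ¬full) = {Recv, Reset, Store}
A[¬ready U AG ¬full]: least fixpoint, start Z0 = Sat(AG ¬full) = {Recv, Reset, Store}, add states in Sat(¬ready) with every successor in Z. Already a fixed point.
Sat(A[¬ready U AG ¬full]) = {Recv, Reset, Store}

{Recv, Reset, Store}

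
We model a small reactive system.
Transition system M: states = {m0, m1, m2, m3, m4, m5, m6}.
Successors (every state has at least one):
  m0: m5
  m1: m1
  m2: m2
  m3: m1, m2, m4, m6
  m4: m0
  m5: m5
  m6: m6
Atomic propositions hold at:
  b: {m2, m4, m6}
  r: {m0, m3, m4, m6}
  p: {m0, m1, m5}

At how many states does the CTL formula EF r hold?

EF r: least fixpoint, start Z0 = {m0, m3, m4, m6}, add states with some successor in Z. Already a fixed point.
Sat(EF r) = {m0, m3, m4, m6}
|Sat(EF r)| = |{m0, m3, m4, m6}| = 4.

4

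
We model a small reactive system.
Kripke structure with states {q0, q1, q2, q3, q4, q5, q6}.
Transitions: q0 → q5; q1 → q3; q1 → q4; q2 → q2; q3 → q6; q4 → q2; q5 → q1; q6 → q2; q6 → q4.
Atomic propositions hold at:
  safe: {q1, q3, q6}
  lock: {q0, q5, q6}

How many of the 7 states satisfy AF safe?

5

AF safe: least fixpoint, start Z0 = {q1, q3, q6}, add states with every successor in Z. Z1 = {q1, q3, q5, q6}; Z2 = {q0, q1, q3, q5, q6}; fixed.
Sat(AF safe) = {q0, q1, q3, q5, q6}
|Sat(AF safe)| = |{q0, q1, q3, q5, q6}| = 5.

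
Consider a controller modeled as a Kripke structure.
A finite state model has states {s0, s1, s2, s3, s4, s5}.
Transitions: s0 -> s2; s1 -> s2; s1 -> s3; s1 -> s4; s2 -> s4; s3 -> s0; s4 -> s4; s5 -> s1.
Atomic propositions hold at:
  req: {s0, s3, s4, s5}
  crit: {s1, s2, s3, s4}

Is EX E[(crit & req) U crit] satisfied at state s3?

Sat(crit & req) = {s3, s4}
E[(crit & req) U crit]: least fixpoint, start Z0 = Sat(crit) = {s1, s2, s3, s4}, add states in Sat(crit & req) with some successor in Z. Already a fixed point.
Sat(E[(crit & req) U crit]) = {s1, s2, s3, s4}
Sat(EX E[(crit & req) U crit]) = {s : some successor in {s1, s2, s3, s4}} = {s0, s1, s2, s4, s5}
s3 ∉ Sat(EX E[(crit & req) U crit]) = {s0, s1, s2, s4, s5}, so the formula does not hold at s3.

No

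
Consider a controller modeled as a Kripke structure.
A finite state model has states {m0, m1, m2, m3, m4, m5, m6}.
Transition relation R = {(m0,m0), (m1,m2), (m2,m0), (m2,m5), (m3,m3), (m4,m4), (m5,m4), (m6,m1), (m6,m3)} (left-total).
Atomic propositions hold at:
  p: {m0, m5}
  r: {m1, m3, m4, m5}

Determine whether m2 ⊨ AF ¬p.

Yes

Sat(¬p) = {m1, m2, m3, m4, m6}
AF ¬p: least fixpoint, start Z0 = {m1, m2, m3, m4, m6}, add states with every successor in Z. Z1 = {m1, m2, m3, m4, m5, m6}; fixed.
Sat(AF ¬p) = {m1, m2, m3, m4, m5, m6}
m2 ∈ Sat(AF ¬p) = {m1, m2, m3, m4, m5, m6}, so the formula holds at m2.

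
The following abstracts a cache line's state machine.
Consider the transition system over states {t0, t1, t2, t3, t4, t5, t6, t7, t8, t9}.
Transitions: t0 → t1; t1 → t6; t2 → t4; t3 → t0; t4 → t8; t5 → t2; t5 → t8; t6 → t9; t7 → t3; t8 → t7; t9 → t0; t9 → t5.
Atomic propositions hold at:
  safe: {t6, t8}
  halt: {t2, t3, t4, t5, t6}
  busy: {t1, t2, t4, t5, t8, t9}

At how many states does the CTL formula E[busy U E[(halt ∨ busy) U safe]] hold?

7

Sat(halt ∨ busy) = {t1, t2, t3, t4, t5, t6, t8, t9}
E[(halt ∨ busy) U safe]: least fixpoint, start Z0 = Sat(safe) = {t6, t8}, add states in Sat(halt ∨ busy) with some successor in Z. Z1 = {t1, t4, t5, t6, t8}; Z2 = {t1, t2, t4, t5, t6, t8, t9}; fixed.
Sat(E[(halt ∨ busy) U safe]) = {t1, t2, t4, t5, t6, t8, t9}
E[busy U E[(halt ∨ busy) U safe]]: least fixpoint, start Z0 = Sat(E[(halt ∨ busy) U safe]) = {t1, t2, t4, t5, t6, t8, t9}, add states in Sat(busy) with some successor in Z. Already a fixed point.
Sat(E[busy U E[(halt ∨ busy) U safe]]) = {t1, t2, t4, t5, t6, t8, t9}
|Sat(E[busy U E[(halt ∨ busy) U safe]])| = |{t1, t2, t4, t5, t6, t8, t9}| = 7.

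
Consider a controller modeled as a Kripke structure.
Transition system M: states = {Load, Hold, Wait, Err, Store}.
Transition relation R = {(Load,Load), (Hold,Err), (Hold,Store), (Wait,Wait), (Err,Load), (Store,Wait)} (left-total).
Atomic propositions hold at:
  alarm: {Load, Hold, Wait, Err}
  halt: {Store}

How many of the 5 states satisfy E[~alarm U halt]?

1

Sat(~alarm) = {Store}
E[~alarm U halt]: least fixpoint, start Z0 = Sat(halt) = {Store}, add states in Sat(~alarm) with some successor in Z. Already a fixed point.
Sat(E[~alarm U halt]) = {Store}
|Sat(E[~alarm U halt])| = |{Store}| = 1.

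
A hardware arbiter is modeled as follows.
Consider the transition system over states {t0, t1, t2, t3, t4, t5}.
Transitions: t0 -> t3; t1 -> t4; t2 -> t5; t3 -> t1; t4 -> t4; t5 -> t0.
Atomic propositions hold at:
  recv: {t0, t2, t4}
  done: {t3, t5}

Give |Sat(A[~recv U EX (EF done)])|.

3

Sat(~recv) = {t1, t3, t5}
EF done: least fixpoint, start Z0 = {t3, t5}, add states with some successor in Z. Z1 = {t0, t2, t3, t5}; fixed.
Sat(EF done) = {t0, t2, t3, t5}
Sat(EX (EF done)) = {s : some successor in {t0, t2, t3, t5}} = {t0, t2, t5}
A[~recv U EX (EF done)]: least fixpoint, start Z0 = Sat(EX (EF done)) = {t0, t2, t5}, add states in Sat(~recv) with every successor in Z. Already a fixed point.
Sat(A[~recv U EX (EF done)]) = {t0, t2, t5}
|Sat(A[~recv U EX (EF done)])| = |{t0, t2, t5}| = 3.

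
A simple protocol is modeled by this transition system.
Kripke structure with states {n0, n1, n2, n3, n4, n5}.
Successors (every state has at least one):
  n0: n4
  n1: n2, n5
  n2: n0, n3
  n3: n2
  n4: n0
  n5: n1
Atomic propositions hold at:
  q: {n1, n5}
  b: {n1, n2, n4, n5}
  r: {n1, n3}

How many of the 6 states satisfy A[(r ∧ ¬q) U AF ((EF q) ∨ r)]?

Sat(¬q) = {n0, n2, n3, n4}
Sat(r ∧ ¬q) = {n3}
EF q: least fixpoint, start Z0 = {n1, n5}, add states with some successor in Z. Already a fixed point.
Sat(EF q) = {n1, n5}
Sat((EF q) ∨ r) = {n1, n3, n5}
AF ((EF q) ∨ r): least fixpoint, start Z0 = {n1, n3, n5}, add states with every successor in Z. Already a fixed point.
Sat(AF ((EF q) ∨ r)) = {n1, n3, n5}
A[(r ∧ ¬q) U AF ((EF q) ∨ r)]: least fixpoint, start Z0 = Sat(AF ((EF q) ∨ r)) = {n1, n3, n5}, add states in Sat(r ∧ ¬q) with every successor in Z. Already a fixed point.
Sat(A[(r ∧ ¬q) U AF ((EF q) ∨ r)]) = {n1, n3, n5}
|Sat(A[(r ∧ ¬q) U AF ((EF q) ∨ r)])| = |{n1, n3, n5}| = 3.

3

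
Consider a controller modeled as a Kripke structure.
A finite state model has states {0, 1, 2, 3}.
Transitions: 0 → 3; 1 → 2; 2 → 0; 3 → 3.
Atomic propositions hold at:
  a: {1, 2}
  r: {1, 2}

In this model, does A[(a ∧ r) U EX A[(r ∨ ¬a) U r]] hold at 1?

Sat(a ∧ r) = {1, 2}
Sat(¬a) = {0, 3}
Sat(r ∨ ¬a) = {0, 1, 2, 3}
A[(r ∨ ¬a) U r]: least fixpoint, start Z0 = Sat(r) = {1, 2}, add states in Sat(r ∨ ¬a) with every successor in Z. Already a fixed point.
Sat(A[(r ∨ ¬a) U r]) = {1, 2}
Sat(EX A[(r ∨ ¬a) U r]) = {s : some successor in {1, 2}} = {1}
A[(a ∧ r) U EX A[(r ∨ ¬a) U r]]: least fixpoint, start Z0 = Sat(EX A[(r ∨ ¬a) U r]) = {1}, add states in Sat(a ∧ r) with every successor in Z. Already a fixed point.
Sat(A[(a ∧ r) U EX A[(r ∨ ¬a) U r]]) = {1}
1 ∈ Sat(A[(a ∧ r) U EX A[(r ∨ ¬a) U r]]) = {1}, so the formula holds at 1.

Yes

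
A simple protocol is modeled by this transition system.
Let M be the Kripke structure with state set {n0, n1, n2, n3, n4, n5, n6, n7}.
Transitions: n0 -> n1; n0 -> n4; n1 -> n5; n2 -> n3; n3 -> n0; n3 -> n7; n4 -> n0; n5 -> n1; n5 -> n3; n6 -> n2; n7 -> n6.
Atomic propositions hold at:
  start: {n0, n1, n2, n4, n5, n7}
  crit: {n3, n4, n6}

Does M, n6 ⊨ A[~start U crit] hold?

Sat(~start) = {n3, n6}
A[~start U crit]: least fixpoint, start Z0 = Sat(crit) = {n3, n4, n6}, add states in Sat(~start) with every successor in Z. Already a fixed point.
Sat(A[~start U crit]) = {n3, n4, n6}
n6 ∈ Sat(A[~start U crit]) = {n3, n4, n6}, so the formula holds at n6.

Yes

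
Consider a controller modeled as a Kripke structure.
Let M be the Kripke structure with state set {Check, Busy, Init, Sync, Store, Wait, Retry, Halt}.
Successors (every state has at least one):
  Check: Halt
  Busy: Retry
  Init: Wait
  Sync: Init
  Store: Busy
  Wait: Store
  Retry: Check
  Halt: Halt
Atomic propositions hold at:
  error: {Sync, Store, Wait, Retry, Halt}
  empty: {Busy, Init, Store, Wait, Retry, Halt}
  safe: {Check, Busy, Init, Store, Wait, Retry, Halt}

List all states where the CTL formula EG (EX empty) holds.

{Check, Halt}

Sat(EX empty) = {s : some successor in {Busy, Init, Store, Wait, Retry, Halt}} = {Check, Busy, Init, Sync, Store, Wait, Halt}
EG (EX empty): greatest fixpoint, start Z0 = {Check, Busy, Init, Sync, Store, Wait, Halt}, keep only states in Sat with some successor in Z. Z1 = {Check, Init, Sync, Store, Wait, Halt}; Z2 = {Check, Init, Sync, Wait, Halt}; Z3 = {Check, Init, Sync, Halt}; Z4 = {Check, Sync, Halt}; Z5 = {Check, Halt}; fixed.
Sat(EG (EX empty)) = {Check, Halt}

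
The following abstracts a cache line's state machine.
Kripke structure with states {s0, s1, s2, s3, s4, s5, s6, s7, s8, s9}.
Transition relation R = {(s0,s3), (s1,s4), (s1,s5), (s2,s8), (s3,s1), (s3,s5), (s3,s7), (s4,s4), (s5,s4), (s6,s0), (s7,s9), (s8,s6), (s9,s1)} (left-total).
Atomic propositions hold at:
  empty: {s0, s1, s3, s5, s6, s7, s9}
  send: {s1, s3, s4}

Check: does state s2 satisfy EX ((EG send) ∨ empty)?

No

EG send: greatest fixpoint, start Z0 = {s1, s3, s4}, keep only states in Sat with some successor in Z. Already a fixed point.
Sat(EG send) = {s1, s3, s4}
Sat((EG send) ∨ empty) = {s0, s1, s3, s4, s5, s6, s7, s9}
Sat(EX ((EG send) ∨ empty)) = {s : some successor in {s0, s1, s3, s4, s5, s6, s7, s9}} = {s0, s1, s3, s4, s5, s6, s7, s8, s9}
s2 ∉ Sat(EX ((EG send) ∨ empty)) = {s0, s1, s3, s4, s5, s6, s7, s8, s9}, so the formula does not hold at s2.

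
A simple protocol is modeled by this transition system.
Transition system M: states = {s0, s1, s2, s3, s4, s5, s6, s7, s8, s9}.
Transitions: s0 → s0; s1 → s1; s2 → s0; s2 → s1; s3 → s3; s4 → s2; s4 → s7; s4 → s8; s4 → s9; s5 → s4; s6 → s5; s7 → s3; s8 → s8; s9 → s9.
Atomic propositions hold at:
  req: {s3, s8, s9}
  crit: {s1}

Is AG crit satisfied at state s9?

AG crit: greatest fixpoint, start Z0 = {s1}, keep only states in Sat with every successor in Z. Already a fixed point.
Sat(AG crit) = {s1}
s9 ∉ Sat(AG crit) = {s1}, so the formula does not hold at s9.

No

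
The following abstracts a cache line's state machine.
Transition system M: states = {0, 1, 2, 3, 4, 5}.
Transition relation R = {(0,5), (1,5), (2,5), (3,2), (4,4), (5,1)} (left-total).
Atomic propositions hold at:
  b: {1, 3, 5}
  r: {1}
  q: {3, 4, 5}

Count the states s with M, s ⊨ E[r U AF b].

AF b: least fixpoint, start Z0 = {1, 3, 5}, add states with every successor in Z. Z1 = {0, 1, 2, 3, 5}; fixed.
Sat(AF b) = {0, 1, 2, 3, 5}
E[r U AF b]: least fixpoint, start Z0 = Sat(AF b) = {0, 1, 2, 3, 5}, add states in Sat(r) with some successor in Z. Already a fixed point.
Sat(E[r U AF b]) = {0, 1, 2, 3, 5}
|Sat(E[r U AF b])| = |{0, 1, 2, 3, 5}| = 5.

5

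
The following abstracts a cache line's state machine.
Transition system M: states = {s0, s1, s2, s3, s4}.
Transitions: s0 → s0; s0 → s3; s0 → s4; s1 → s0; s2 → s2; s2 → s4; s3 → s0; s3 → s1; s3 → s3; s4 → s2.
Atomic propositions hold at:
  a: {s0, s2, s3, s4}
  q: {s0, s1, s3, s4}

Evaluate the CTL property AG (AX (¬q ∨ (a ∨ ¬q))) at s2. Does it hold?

Yes

Sat(¬q) = {s2}
Sat(a ∨ ¬q) = {s0, s2, s3, s4}
Sat(¬q ∨ (a ∨ ¬q)) = {s0, s2, s3, s4}
Sat(AX (¬q ∨ (a ∨ ¬q))) = {s : every successor in {s0, s2, s3, s4}} = {s0, s1, s2, s4}
AG (AX (¬q ∨ (a ∨ ¬q))): greatest fixpoint, start Z0 = {s0, s1, s2, s4}, keep only states in Sat with every successor in Z. Z1 = {s1, s2, s4}; Z2 = {s2, s4}; fixed.
Sat(AG (AX (¬q ∨ (a ∨ ¬q)))) = {s2, s4}
s2 ∈ Sat(AG (AX (¬q ∨ (a ∨ ¬q)))) = {s2, s4}, so the formula holds at s2.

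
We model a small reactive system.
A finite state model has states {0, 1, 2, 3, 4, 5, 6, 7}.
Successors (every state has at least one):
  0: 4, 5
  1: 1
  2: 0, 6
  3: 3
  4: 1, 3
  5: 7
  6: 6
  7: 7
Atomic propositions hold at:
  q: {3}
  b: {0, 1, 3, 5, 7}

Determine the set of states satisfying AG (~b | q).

{3, 6}

Sat(~b) = {2, 4, 6}
Sat(~b | q) = {2, 3, 4, 6}
AG (~b | q): greatest fixpoint, start Z0 = {2, 3, 4, 6}, keep only states in Sat with every successor in Z. Z1 = {3, 6}; fixed.
Sat(AG (~b | q)) = {3, 6}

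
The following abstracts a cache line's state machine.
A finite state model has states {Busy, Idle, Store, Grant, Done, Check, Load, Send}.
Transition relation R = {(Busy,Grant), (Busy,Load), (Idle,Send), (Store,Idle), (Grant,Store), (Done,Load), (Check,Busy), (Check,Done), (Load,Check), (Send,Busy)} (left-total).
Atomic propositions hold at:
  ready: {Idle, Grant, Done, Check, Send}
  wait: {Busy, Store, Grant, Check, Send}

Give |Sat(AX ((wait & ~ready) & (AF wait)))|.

2

Sat(~ready) = {Busy, Store, Load}
Sat(wait & ~ready) = {Busy, Store}
AF wait: least fixpoint, start Z0 = {Busy, Store, Grant, Check, Send}, add states with every successor in Z. Z1 = {Busy, Idle, Store, Grant, Check, Load, Send}; Z2 = {Busy, Idle, Store, Grant, Done, Check, Load, Send}; fixed.
Sat(AF wait) = {Busy, Idle, Store, Grant, Done, Check, Load, Send}
Sat((wait & ~ready) & (AF wait)) = {Busy, Store}
Sat(AX ((wait & ~ready) & (AF wait))) = {s : every successor in {Busy, Store}} = {Grant, Send}
|Sat(AX ((wait & ~ready) & (AF wait)))| = |{Grant, Send}| = 2.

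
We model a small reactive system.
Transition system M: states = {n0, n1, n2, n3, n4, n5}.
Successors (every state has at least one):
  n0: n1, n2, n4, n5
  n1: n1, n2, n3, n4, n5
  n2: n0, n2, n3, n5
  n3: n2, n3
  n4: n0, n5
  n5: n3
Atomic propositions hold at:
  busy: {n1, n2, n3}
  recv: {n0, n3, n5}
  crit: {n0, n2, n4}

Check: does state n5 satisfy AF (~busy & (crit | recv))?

Yes

Sat(~busy) = {n0, n4, n5}
Sat(crit | recv) = {n0, n2, n3, n4, n5}
Sat(~busy & (crit | recv)) = {n0, n4, n5}
AF (~busy & (crit | recv)): least fixpoint, start Z0 = {n0, n4, n5}, add states with every successor in Z. Already a fixed point.
Sat(AF (~busy & (crit | recv))) = {n0, n4, n5}
n5 ∈ Sat(AF (~busy & (crit | recv))) = {n0, n4, n5}, so the formula holds at n5.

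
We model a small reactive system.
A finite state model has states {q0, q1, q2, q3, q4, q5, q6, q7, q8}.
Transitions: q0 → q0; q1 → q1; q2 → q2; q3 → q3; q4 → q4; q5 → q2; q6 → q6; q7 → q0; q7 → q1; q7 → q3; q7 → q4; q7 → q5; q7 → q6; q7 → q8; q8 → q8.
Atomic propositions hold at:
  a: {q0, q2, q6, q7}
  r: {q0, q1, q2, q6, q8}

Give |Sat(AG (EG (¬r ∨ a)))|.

Sat(¬r) = {q3, q4, q5, q7}
Sat(¬r ∨ a) = {q0, q2, q3, q4, q5, q6, q7}
EG (¬r ∨ a): greatest fixpoint, start Z0 = {q0, q2, q3, q4, q5, q6, q7}, keep only states in Sat with some successor in Z. Already a fixed point.
Sat(EG (¬r ∨ a)) = {q0, q2, q3, q4, q5, q6, q7}
AG (EG (¬r ∨ a)): greatest fixpoint, start Z0 = {q0, q2, q3, q4, q5, q6, q7}, keep only states in Sat with every successor in Z. Z1 = {q0, q2, q3, q4, q5, q6}; fixed.
Sat(AG (EG (¬r ∨ a))) = {q0, q2, q3, q4, q5, q6}
|Sat(AG (EG (¬r ∨ a)))| = |{q0, q2, q3, q4, q5, q6}| = 6.

6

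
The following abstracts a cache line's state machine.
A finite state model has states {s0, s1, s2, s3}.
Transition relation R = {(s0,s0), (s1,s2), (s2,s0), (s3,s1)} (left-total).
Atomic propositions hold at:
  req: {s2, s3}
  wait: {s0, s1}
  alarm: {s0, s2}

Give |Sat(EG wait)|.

1

EG wait: greatest fixpoint, start Z0 = {s0, s1}, keep only states in Sat with some successor in Z. Z1 = {s0}; fixed.
Sat(EG wait) = {s0}
|Sat(EG wait)| = |{s0}| = 1.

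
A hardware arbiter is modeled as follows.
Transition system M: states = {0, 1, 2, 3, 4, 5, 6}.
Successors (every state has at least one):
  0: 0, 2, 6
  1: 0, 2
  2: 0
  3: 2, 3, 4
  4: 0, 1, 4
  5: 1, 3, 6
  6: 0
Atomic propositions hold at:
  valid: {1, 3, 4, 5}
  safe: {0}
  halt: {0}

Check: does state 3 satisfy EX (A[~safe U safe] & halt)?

Sat(~safe) = {1, 2, 3, 4, 5, 6}
A[~safe U safe]: least fixpoint, start Z0 = Sat(safe) = {0}, add states in Sat(~safe) with every successor in Z. Z1 = {0, 2, 6}; Z2 = {0, 1, 2, 6}; fixed.
Sat(A[~safe U safe]) = {0, 1, 2, 6}
Sat(A[~safe U safe] & halt) = {0}
Sat(EX (A[~safe U safe] & halt)) = {s : some successor in {0}} = {0, 1, 2, 4, 6}
3 ∉ Sat(EX (A[~safe U safe] & halt)) = {0, 1, 2, 4, 6}, so the formula does not hold at 3.

No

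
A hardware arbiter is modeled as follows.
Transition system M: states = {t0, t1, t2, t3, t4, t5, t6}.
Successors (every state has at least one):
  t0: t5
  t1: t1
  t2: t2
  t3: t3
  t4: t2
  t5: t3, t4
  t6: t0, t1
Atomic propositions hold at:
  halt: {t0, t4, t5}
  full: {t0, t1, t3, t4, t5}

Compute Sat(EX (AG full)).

{t1, t3, t5, t6}

AG full: greatest fixpoint, start Z0 = {t0, t1, t3, t4, t5}, keep only states in Sat with every successor in Z. Z1 = {t0, t1, t3, t5}; Z2 = {t0, t1, t3}; Z3 = {t1, t3}; fixed.
Sat(AG full) = {t1, t3}
Sat(EX (AG full)) = {s : some successor in {t1, t3}} = {t1, t3, t5, t6}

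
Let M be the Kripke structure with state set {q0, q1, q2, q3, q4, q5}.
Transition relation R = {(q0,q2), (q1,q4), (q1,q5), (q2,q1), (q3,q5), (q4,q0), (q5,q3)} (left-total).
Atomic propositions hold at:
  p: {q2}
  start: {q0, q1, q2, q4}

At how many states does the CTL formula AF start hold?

4

AF start: least fixpoint, start Z0 = {q0, q1, q2, q4}, add states with every successor in Z. Already a fixed point.
Sat(AF start) = {q0, q1, q2, q4}
|Sat(AF start)| = |{q0, q1, q2, q4}| = 4.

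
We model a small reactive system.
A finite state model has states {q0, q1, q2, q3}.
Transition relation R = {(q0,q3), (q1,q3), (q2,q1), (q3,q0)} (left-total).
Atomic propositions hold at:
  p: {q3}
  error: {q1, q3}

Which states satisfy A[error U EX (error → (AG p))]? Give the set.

{q1, q3}

AG p: greatest fixpoint, start Z0 = {q3}, keep only states in Sat with every successor in Z. Z1 = ∅; fixed.
Sat(AG p) = ∅
Sat(error → (AG p)) = {q0, q2}
Sat(EX (error → (AG p))) = {s : some successor in {q0, q2}} = {q3}
A[error U EX (error → (AG p))]: least fixpoint, start Z0 = Sat(EX (error → (AG p))) = {q3}, add states in Sat(error) with every successor in Z. Z1 = {q1, q3}; fixed.
Sat(A[error U EX (error → (AG p))]) = {q1, q3}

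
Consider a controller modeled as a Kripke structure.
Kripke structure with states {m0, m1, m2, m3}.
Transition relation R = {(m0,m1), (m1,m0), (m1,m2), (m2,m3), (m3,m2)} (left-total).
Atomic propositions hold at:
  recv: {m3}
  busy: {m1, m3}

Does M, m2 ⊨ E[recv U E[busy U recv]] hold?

No

E[busy U recv]: least fixpoint, start Z0 = Sat(recv) = {m3}, add states in Sat(busy) with some successor in Z. Already a fixed point.
Sat(E[busy U recv]) = {m3}
E[recv U E[busy U recv]]: least fixpoint, start Z0 = Sat(E[busy U recv]) = {m3}, add states in Sat(recv) with some successor in Z. Already a fixed point.
Sat(E[recv U E[busy U recv]]) = {m3}
m2 ∉ Sat(E[recv U E[busy U recv]]) = {m3}, so the formula does not hold at m2.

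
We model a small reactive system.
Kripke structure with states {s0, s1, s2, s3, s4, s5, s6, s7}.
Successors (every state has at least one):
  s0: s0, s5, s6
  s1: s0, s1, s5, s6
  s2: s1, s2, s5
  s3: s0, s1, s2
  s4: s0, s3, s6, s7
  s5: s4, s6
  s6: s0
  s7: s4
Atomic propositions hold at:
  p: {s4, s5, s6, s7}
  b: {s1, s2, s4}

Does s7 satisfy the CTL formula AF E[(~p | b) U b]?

Yes

Sat(~p) = {s0, s1, s2, s3}
Sat(~p | b) = {s0, s1, s2, s3, s4}
E[(~p | b) U b]: least fixpoint, start Z0 = Sat(b) = {s1, s2, s4}, add states in Sat(~p | b) with some successor in Z. Z1 = {s1, s2, s3, s4}; fixed.
Sat(E[(~p | b) U b]) = {s1, s2, s3, s4}
AF E[(~p | b) U b]: least fixpoint, start Z0 = {s1, s2, s3, s4}, add states with every successor in Z. Z1 = {s1, s2, s3, s4, s7}; fixed.
Sat(AF E[(~p | b) U b]) = {s1, s2, s3, s4, s7}
s7 ∈ Sat(AF E[(~p | b) U b]) = {s1, s2, s3, s4, s7}, so the formula holds at s7.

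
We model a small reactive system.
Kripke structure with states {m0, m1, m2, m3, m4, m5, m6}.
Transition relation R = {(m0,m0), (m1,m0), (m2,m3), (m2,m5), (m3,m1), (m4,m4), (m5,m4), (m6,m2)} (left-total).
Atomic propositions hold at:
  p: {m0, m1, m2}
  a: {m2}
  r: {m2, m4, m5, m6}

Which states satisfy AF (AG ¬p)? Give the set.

{m4, m5}

Sat(¬p) = {m3, m4, m5, m6}
AG ¬p: greatest fixpoint, start Z0 = {m3, m4, m5, m6}, keep only states in Sat with every successor in Z. Z1 = {m4, m5}; fixed.
Sat(AG ¬p) = {m4, m5}
AF (AG ¬p): least fixpoint, start Z0 = {m4, m5}, add states with every successor in Z. Already a fixed point.
Sat(AF (AG ¬p)) = {m4, m5}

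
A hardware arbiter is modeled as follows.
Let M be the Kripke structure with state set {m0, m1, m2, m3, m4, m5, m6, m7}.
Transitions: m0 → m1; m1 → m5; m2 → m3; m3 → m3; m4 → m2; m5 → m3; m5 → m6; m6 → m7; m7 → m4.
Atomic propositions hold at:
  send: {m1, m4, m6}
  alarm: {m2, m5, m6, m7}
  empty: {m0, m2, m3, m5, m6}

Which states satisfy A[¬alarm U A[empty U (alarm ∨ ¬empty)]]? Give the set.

Sat(¬alarm) = {m0, m1, m3, m4}
Sat(¬empty) = {m1, m4, m7}
Sat(alarm ∨ ¬empty) = {m1, m2, m4, m5, m6, m7}
A[empty U (alarm ∨ ¬empty)]: least fixpoint, start Z0 = Sat((alarm ∨ ¬empty)) = {m1, m2, m4, m5, m6, m7}, add states in Sat(empty) with every successor in Z. Z1 = {m0, m1, m2, m4, m5, m6, m7}; fixed.
Sat(A[empty U (alarm ∨ ¬empty)]) = {m0, m1, m2, m4, m5, m6, m7}
A[¬alarm U A[empty U (alarm ∨ ¬empty)]]: least fixpoint, start Z0 = Sat(A[empty U (alarm ∨ ¬empty)]) = {m0, m1, m2, m4, m5, m6, m7}, add states in Sat(¬alarm) with every successor in Z. Already a fixed point.
Sat(A[¬alarm U A[empty U (alarm ∨ ¬empty)]]) = {m0, m1, m2, m4, m5, m6, m7}

{m0, m1, m2, m4, m5, m6, m7}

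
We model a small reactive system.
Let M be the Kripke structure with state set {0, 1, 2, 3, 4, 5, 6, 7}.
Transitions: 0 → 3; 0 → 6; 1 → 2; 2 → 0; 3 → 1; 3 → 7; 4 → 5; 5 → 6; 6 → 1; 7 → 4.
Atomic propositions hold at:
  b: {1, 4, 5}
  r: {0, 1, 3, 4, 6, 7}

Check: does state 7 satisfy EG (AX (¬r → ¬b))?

Sat(¬r) = {2, 5}
Sat(¬b) = {0, 2, 3, 6, 7}
Sat(¬r → ¬b) = {0, 1, 2, 3, 4, 6, 7}
Sat(AX (¬r → ¬b)) = {s : every successor in {0, 1, 2, 3, 4, 6, 7}} = {0, 1, 2, 3, 5, 6, 7}
EG (AX (¬r → ¬b)): greatest fixpoint, start Z0 = {0, 1, 2, 3, 5, 6, 7}, keep only states in Sat with some successor in Z. Z1 = {0, 1, 2, 3, 5, 6}; fixed.
Sat(EG (AX (¬r → ¬b))) = {0, 1, 2, 3, 5, 6}
7 ∉ Sat(EG (AX (¬r → ¬b))) = {0, 1, 2, 3, 5, 6}, so the formula does not hold at 7.

No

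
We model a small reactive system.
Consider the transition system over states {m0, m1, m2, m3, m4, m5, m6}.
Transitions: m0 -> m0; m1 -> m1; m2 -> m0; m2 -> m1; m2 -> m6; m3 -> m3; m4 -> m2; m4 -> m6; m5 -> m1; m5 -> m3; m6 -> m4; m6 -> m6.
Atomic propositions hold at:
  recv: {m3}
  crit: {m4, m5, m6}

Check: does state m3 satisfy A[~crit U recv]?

Sat(~crit) = {m0, m1, m2, m3}
A[~crit U recv]: least fixpoint, start Z0 = Sat(recv) = {m3}, add states in Sat(~crit) with every successor in Z. Already a fixed point.
Sat(A[~crit U recv]) = {m3}
m3 ∈ Sat(A[~crit U recv]) = {m3}, so the formula holds at m3.

Yes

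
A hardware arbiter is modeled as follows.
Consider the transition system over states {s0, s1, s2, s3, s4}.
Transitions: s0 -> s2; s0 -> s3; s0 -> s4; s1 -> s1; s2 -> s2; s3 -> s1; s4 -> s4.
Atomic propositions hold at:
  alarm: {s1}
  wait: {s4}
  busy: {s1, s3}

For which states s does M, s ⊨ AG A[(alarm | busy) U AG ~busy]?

{s2, s4}

Sat(alarm | busy) = {s1, s3}
Sat(~busy) = {s0, s2, s4}
AG ~busy: greatest fixpoint, start Z0 = {s0, s2, s4}, keep only states in Sat with every successor in Z. Z1 = {s2, s4}; fixed.
Sat(AG ~busy) = {s2, s4}
A[(alarm | busy) U AG ~busy]: least fixpoint, start Z0 = Sat(AG ~busy) = {s2, s4}, add states in Sat(alarm | busy) with every successor in Z. Already a fixed point.
Sat(A[(alarm | busy) U AG ~busy]) = {s2, s4}
AG A[(alarm | busy) U AG ~busy]: greatest fixpoint, start Z0 = {s2, s4}, keep only states in Sat with every successor in Z. Already a fixed point.
Sat(AG A[(alarm | busy) U AG ~busy]) = {s2, s4}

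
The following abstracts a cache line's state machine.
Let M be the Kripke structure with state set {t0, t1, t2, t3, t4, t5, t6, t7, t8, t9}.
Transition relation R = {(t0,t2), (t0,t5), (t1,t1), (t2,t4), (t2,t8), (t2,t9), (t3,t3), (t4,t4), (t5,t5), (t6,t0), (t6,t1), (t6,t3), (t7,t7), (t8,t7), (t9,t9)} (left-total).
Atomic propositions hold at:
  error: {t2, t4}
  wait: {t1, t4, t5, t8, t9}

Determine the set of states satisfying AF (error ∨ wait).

Sat(error ∨ wait) = {t1, t2, t4, t5, t8, t9}
AF (error ∨ wait): least fixpoint, start Z0 = {t1, t2, t4, t5, t8, t9}, add states with every successor in Z. Z1 = {t0, t1, t2, t4, t5, t8, t9}; fixed.
Sat(AF (error ∨ wait)) = {t0, t1, t2, t4, t5, t8, t9}

{t0, t1, t2, t4, t5, t8, t9}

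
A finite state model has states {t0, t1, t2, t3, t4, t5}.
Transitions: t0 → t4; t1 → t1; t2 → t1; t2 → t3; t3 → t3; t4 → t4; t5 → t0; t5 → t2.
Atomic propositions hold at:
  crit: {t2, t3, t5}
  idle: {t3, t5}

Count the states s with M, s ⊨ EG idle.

1

EG idle: greatest fixpoint, start Z0 = {t3, t5}, keep only states in Sat with some successor in Z. Z1 = {t3}; fixed.
Sat(EG idle) = {t3}
|Sat(EG idle)| = |{t3}| = 1.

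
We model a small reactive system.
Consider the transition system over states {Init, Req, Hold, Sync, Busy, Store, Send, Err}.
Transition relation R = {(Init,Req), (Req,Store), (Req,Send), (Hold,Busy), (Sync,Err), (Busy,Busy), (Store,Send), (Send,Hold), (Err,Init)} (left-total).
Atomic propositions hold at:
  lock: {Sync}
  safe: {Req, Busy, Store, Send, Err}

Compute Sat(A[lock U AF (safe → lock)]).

Sat(safe → lock) = {Init, Hold, Sync}
AF (safe → lock): least fixpoint, start Z0 = {Init, Hold, Sync}, add states with every successor in Z. Z1 = {Init, Hold, Sync, Send, Err}; Z2 = {Init, Hold, Sync, Store, Send, Err}; Z3 = {Init, Req, Hold, Sync, Store, Send, Err}; fixed.
Sat(AF (safe → lock)) = {Init, Req, Hold, Sync, Store, Send, Err}
A[lock U AF (safe → lock)]: least fixpoint, start Z0 = Sat(AF (safe → lock)) = {Init, Req, Hold, Sync, Store, Send, Err}, add states in Sat(lock) with every successor in Z. Already a fixed point.
Sat(A[lock U AF (safe → lock)]) = {Init, Req, Hold, Sync, Store, Send, Err}

{Init, Req, Hold, Sync, Store, Send, Err}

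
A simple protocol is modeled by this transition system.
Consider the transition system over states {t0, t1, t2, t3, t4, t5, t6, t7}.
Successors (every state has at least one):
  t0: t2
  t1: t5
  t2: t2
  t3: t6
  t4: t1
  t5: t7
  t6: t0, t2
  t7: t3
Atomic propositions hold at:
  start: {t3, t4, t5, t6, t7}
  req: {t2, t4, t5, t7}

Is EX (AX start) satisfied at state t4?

Sat(AX start) = {s : every successor in {t3, t4, t5, t6, t7}} = {t1, t3, t5, t7}
Sat(EX (AX start)) = {s : some successor in {t1, t3, t5, t7}} = {t1, t4, t5, t7}
t4 ∈ Sat(EX (AX start)) = {t1, t4, t5, t7}, so the formula holds at t4.

Yes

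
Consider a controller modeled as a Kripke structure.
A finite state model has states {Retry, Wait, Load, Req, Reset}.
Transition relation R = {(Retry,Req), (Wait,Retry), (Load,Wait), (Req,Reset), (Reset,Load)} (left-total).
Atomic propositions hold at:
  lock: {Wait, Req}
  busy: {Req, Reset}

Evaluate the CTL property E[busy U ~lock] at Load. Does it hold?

Sat(~lock) = {Retry, Load, Reset}
E[busy U ~lock]: least fixpoint, start Z0 = Sat(~lock) = {Retry, Load, Reset}, add states in Sat(busy) with some successor in Z. Z1 = {Retry, Load, Req, Reset}; fixed.
Sat(E[busy U ~lock]) = {Retry, Load, Req, Reset}
Load ∈ Sat(E[busy U ~lock]) = {Retry, Load, Req, Reset}, so the formula holds at Load.

Yes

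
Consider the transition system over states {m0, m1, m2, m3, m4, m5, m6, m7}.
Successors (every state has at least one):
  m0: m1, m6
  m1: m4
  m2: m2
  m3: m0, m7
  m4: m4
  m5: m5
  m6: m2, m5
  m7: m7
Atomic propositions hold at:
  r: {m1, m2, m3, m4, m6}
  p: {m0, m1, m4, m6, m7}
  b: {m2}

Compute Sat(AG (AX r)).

Sat(AX r) = {s : every successor in {m1, m2, m3, m4, m6}} = {m0, m1, m2, m4}
AG (AX r): greatest fixpoint, start Z0 = {m0, m1, m2, m4}, keep only states in Sat with every successor in Z. Z1 = {m1, m2, m4}; fixed.
Sat(AG (AX r)) = {m1, m2, m4}

{m1, m2, m4}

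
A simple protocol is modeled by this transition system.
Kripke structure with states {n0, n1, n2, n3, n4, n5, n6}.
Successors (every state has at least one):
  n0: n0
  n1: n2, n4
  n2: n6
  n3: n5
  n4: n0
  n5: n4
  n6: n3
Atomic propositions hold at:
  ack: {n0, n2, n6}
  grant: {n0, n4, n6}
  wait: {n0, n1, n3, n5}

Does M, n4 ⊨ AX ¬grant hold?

No

Sat(¬grant) = {n1, n2, n3, n5}
Sat(AX ¬grant) = {s : every successor in {n1, n2, n3, n5}} = {n3, n6}
n4 ∉ Sat(AX ¬grant) = {n3, n6}, so the formula does not hold at n4.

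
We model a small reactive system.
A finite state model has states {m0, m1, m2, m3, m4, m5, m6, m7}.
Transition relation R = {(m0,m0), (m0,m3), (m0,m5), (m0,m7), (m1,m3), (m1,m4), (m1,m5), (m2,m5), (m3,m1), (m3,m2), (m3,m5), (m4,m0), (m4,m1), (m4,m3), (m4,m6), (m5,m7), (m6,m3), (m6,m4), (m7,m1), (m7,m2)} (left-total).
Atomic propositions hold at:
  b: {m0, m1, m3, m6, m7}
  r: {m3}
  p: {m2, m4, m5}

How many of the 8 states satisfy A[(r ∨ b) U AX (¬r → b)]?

Sat(r ∨ b) = {m0, m1, m3, m6, m7}
Sat(¬r) = {m0, m1, m2, m4, m5, m6, m7}
Sat(¬r → b) = {m0, m1, m3, m6, m7}
Sat(AX (¬r → b)) = {s : every successor in {m0, m1, m3, m6, m7}} = {m4, m5}
A[(r ∨ b) U AX (¬r → b)]: least fixpoint, start Z0 = Sat(AX (¬r → b)) = {m4, m5}, add states in Sat(r ∨ b) with every successor in Z. Already a fixed point.
Sat(A[(r ∨ b) U AX (¬r → b)]) = {m4, m5}
|Sat(A[(r ∨ b) U AX (¬r → b)])| = |{m4, m5}| = 2.

2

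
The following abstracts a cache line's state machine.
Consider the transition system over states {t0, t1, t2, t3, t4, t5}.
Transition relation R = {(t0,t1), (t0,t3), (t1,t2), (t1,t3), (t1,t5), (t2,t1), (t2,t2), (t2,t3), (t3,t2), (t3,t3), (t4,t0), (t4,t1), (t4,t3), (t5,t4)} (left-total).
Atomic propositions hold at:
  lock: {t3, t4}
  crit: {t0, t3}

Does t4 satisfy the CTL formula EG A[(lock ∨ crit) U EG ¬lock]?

Sat(lock ∨ crit) = {t0, t3, t4}
Sat(¬lock) = {t0, t1, t2, t5}
EG ¬lock: greatest fixpoint, start Z0 = {t0, t1, t2, t5}, keep only states in Sat with some successor in Z. Z1 = {t0, t1, t2}; fixed.
Sat(EG ¬lock) = {t0, t1, t2}
A[(lock ∨ crit) U EG ¬lock]: least fixpoint, start Z0 = Sat(EG ¬lock) = {t0, t1, t2}, add states in Sat(lock ∨ crit) with every successor in Z. Already a fixed point.
Sat(A[(lock ∨ crit) U EG ¬lock]) = {t0, t1, t2}
EG A[(lock ∨ crit) U EG ¬lock]: greatest fixpoint, start Z0 = {t0, t1, t2}, keep only states in Sat with some successor in Z. Already a fixed point.
Sat(EG A[(lock ∨ crit) U EG ¬lock]) = {t0, t1, t2}
t4 ∉ Sat(EG A[(lock ∨ crit) U EG ¬lock]) = {t0, t1, t2}, so the formula does not hold at t4.

No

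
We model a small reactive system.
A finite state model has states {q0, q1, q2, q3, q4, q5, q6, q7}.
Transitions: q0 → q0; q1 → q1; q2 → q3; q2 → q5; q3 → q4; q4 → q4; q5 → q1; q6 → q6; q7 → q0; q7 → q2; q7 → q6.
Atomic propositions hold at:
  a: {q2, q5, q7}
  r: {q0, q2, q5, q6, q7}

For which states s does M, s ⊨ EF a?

EF a: least fixpoint, start Z0 = {q2, q5, q7}, add states with some successor in Z. Already a fixed point.
Sat(EF a) = {q2, q5, q7}

{q2, q5, q7}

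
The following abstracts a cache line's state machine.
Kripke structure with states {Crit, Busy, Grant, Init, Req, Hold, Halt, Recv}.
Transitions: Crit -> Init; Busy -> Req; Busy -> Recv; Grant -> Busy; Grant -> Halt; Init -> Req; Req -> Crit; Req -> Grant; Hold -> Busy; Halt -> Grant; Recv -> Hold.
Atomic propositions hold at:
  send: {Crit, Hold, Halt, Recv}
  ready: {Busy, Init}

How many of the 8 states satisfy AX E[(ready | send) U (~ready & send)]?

Sat(ready | send) = {Crit, Busy, Init, Hold, Halt, Recv}
Sat(~ready) = {Crit, Grant, Req, Hold, Halt, Recv}
Sat(~ready & send) = {Crit, Hold, Halt, Recv}
E[(ready | send) U (~ready & send)]: least fixpoint, start Z0 = Sat((~ready & send)) = {Crit, Hold, Halt, Recv}, add states in Sat(ready | send) with some successor in Z. Z1 = {Crit, Busy, Hold, Halt, Recv}; fixed.
Sat(E[(ready | send) U (~ready & send)]) = {Crit, Busy, Hold, Halt, Recv}
Sat(AX E[(ready | send) U (~ready & send)]) = {s : every successor in {Crit, Busy, Hold, Halt, Recv}} = {Grant, Hold, Recv}
|Sat(AX E[(ready | send) U (~ready & send)])| = |{Grant, Hold, Recv}| = 3.

3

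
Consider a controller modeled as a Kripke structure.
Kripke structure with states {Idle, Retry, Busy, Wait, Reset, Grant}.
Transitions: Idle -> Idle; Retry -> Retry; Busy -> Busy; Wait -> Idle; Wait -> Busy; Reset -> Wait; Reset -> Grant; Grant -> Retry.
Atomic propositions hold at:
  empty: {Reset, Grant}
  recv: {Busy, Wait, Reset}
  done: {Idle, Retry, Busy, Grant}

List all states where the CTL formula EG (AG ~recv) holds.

{Idle, Retry, Grant}

Sat(~recv) = {Idle, Retry, Grant}
AG ~recv: greatest fixpoint, start Z0 = {Idle, Retry, Grant}, keep only states in Sat with every successor in Z. Already a fixed point.
Sat(AG ~recv) = {Idle, Retry, Grant}
EG (AG ~recv): greatest fixpoint, start Z0 = {Idle, Retry, Grant}, keep only states in Sat with some successor in Z. Already a fixed point.
Sat(EG (AG ~recv)) = {Idle, Retry, Grant}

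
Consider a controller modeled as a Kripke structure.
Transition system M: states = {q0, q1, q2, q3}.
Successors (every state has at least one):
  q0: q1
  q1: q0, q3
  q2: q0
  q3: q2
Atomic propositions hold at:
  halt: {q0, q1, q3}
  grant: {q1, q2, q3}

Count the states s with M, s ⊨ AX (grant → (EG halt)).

2

EG halt: greatest fixpoint, start Z0 = {q0, q1, q3}, keep only states in Sat with some successor in Z. Z1 = {q0, q1}; fixed.
Sat(EG halt) = {q0, q1}
Sat(grant → (EG halt)) = {q0, q1}
Sat(AX (grant → (EG halt))) = {s : every successor in {q0, q1}} = {q0, q2}
|Sat(AX (grant → (EG halt)))| = |{q0, q2}| = 2.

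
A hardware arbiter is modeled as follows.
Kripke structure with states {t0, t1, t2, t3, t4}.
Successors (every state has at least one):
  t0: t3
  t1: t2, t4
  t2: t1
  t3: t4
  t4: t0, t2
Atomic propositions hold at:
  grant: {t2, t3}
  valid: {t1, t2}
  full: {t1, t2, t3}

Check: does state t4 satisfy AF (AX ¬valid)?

No

Sat(¬valid) = {t0, t3, t4}
Sat(AX ¬valid) = {s : every successor in {t0, t3, t4}} = {t0, t3}
AF (AX ¬valid): least fixpoint, start Z0 = {t0, t3}, add states with every successor in Z. Already a fixed point.
Sat(AF (AX ¬valid)) = {t0, t3}
t4 ∉ Sat(AF (AX ¬valid)) = {t0, t3}, so the formula does not hold at t4.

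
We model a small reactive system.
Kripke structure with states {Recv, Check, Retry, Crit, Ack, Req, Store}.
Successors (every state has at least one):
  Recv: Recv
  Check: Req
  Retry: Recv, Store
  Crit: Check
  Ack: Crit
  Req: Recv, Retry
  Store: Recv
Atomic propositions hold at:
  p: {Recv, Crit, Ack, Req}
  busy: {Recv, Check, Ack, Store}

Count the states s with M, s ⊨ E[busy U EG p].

EG p: greatest fixpoint, start Z0 = {Recv, Crit, Ack, Req}, keep only states in Sat with some successor in Z. Z1 = {Recv, Ack, Req}; Z2 = {Recv, Req}; fixed.
Sat(EG p) = {Recv, Req}
E[busy U EG p]: least fixpoint, start Z0 = Sat(EG p) = {Recv, Req}, add states in Sat(busy) with some successor in Z. Z1 = {Recv, Check, Req, Store}; fixed.
Sat(E[busy U EG p]) = {Recv, Check, Req, Store}
|Sat(E[busy U EG p])| = |{Recv, Check, Req, Store}| = 4.

4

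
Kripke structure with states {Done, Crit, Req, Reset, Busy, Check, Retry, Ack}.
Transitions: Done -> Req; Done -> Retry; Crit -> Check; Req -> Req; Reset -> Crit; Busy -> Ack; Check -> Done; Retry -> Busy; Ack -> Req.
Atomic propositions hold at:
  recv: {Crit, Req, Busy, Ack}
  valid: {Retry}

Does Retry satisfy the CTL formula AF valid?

Yes

AF valid: least fixpoint, start Z0 = {Retry}, add states with every successor in Z. Already a fixed point.
Sat(AF valid) = {Retry}
Retry ∈ Sat(AF valid) = {Retry}, so the formula holds at Retry.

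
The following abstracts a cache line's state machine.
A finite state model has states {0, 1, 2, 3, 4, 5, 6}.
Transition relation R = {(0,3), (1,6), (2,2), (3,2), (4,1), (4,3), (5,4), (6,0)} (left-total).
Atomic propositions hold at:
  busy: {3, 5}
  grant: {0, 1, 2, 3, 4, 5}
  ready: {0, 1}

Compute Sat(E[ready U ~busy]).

{0, 1, 2, 4, 6}

Sat(~busy) = {0, 1, 2, 4, 6}
E[ready U ~busy]: least fixpoint, start Z0 = Sat(~busy) = {0, 1, 2, 4, 6}, add states in Sat(ready) with some successor in Z. Already a fixed point.
Sat(E[ready U ~busy]) = {0, 1, 2, 4, 6}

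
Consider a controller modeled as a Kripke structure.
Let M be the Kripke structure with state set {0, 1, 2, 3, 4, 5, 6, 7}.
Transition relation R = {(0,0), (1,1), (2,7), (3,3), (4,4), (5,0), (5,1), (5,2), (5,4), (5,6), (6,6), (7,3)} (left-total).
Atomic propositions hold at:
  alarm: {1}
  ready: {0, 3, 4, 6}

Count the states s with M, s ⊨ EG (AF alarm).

1

AF alarm: least fixpoint, start Z0 = {1}, add states with every successor in Z. Already a fixed point.
Sat(AF alarm) = {1}
EG (AF alarm): greatest fixpoint, start Z0 = {1}, keep only states in Sat with some successor in Z. Already a fixed point.
Sat(EG (AF alarm)) = {1}
|Sat(EG (AF alarm))| = |{1}| = 1.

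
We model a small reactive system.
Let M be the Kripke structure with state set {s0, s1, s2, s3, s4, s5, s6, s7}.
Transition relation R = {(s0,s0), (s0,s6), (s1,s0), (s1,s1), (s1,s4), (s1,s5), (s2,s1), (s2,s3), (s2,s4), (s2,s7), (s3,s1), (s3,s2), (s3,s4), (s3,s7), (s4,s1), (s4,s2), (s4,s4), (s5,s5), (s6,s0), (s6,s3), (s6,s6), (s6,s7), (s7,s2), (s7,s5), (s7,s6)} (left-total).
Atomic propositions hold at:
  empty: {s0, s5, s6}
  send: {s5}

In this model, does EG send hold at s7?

EG send: greatest fixpoint, start Z0 = {s5}, keep only states in Sat with some successor in Z. Already a fixed point.
Sat(EG send) = {s5}
s7 ∉ Sat(EG send) = {s5}, so the formula does not hold at s7.

No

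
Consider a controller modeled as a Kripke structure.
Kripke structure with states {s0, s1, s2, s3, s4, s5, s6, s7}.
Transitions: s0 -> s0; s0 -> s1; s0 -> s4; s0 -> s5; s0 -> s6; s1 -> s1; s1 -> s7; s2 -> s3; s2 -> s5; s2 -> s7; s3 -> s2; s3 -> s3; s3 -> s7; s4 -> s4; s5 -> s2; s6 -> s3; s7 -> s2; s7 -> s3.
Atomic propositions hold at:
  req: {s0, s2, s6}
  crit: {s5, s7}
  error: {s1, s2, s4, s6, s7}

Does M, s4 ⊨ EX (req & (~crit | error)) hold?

Sat(~crit) = {s0, s1, s2, s3, s4, s6}
Sat(~crit | error) = {s0, s1, s2, s3, s4, s6, s7}
Sat(req & (~crit | error)) = {s0, s2, s6}
Sat(EX (req & (~crit | error))) = {s : some successor in {s0, s2, s6}} = {s0, s3, s5, s7}
s4 ∉ Sat(EX (req & (~crit | error))) = {s0, s3, s5, s7}, so the formula does not hold at s4.

No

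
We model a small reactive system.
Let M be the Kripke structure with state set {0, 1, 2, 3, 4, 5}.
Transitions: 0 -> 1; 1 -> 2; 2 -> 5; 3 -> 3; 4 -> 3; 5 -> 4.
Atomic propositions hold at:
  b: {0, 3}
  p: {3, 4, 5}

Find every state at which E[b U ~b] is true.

{0, 1, 2, 4, 5}

Sat(~b) = {1, 2, 4, 5}
E[b U ~b]: least fixpoint, start Z0 = Sat(~b) = {1, 2, 4, 5}, add states in Sat(b) with some successor in Z. Z1 = {0, 1, 2, 4, 5}; fixed.
Sat(E[b U ~b]) = {0, 1, 2, 4, 5}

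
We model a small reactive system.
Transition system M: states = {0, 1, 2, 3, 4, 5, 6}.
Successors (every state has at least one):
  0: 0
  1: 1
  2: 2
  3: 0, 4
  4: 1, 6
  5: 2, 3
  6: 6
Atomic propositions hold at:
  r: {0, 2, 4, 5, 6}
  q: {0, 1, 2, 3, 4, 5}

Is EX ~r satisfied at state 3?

Sat(~r) = {1, 3}
Sat(EX ~r) = {s : some successor in {1, 3}} = {1, 4, 5}
3 ∉ Sat(EX ~r) = {1, 4, 5}, so the formula does not hold at 3.

No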